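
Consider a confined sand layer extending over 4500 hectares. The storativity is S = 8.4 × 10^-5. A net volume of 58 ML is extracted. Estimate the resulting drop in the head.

Δh ≈ 15.3 m

A = 4500 hectares = 4.5 × 10^7 m²
ΔV = 58 ML = 58000 m³
Δh = ΔV / (S × A) = 58000 m³ / (8.4 × 10^-5 × 4.5 × 10^7 m²) = 15.34 m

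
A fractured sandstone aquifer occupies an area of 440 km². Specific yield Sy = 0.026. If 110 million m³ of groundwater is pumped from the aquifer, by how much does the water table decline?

A = 440 km² = 4.4 × 10^8 m²
ΔV = 110 million m³ = 1.1 × 10^8 m³
Δh = ΔV / (Sy × A) = 1.1 × 10^8 m³ / (0.026 × 4.4 × 10^8 m²) = 9.615 m

Δh ≈ 9.62 m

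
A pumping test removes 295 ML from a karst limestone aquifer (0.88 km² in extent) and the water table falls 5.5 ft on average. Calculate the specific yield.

A = 0.88 km² = 8.8 × 10^5 m²
Δh = 5.5 ft = 1.676 m
ΔV = 295 ML = 2.95 × 10^5 m³
Sy = ΔV / (A × Δh) = 2.95 × 10^5 m³ / (8.8 × 10^5 m² × 1.676 m) = 0.2

Sy ≈ 0.2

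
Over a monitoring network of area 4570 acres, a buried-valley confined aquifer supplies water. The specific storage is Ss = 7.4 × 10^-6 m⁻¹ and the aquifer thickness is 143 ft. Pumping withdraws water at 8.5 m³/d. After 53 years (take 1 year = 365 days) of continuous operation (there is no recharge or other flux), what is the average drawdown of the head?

Δh ≈ 27.6 m

b = 143 ft = 43.59 m
S = Ss × b = 7.4 × 10^-6 m⁻¹ × 43.59 m = 3.225 × 10^-4
A = 4570 acres = 1.849 × 10^7 m²
t = 53 years = 19340 d
ΔV = Q × t = 8.5 m³/d × 19340 d = 1.644 × 10^5 m³
Δh = ΔV / (S × A) = 1.644 × 10^5 / (3.225 × 10^-4 × 1.849 × 10^7) = 27.57 m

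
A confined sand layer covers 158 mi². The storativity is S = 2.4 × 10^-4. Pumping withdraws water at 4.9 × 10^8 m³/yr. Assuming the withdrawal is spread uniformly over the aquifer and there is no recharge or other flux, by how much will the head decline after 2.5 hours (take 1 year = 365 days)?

A = 158 mi² = 4.092 × 10^8 m²
Q = 4.9 × 10^8 m³/yr = 1.342 × 10^6 m³/d
t = 2.5 hours = 0.1042 d
ΔV = Q × t = 1.342 × 10^6 m³/d × 0.1042 d = 1.398 × 10^5 m³
Δh = ΔV / (S × A) = 1.398 × 10^5 / (2.4 × 10^-4 × 4.092 × 10^8) = 1.424 m

Δh ≈ 1.42 m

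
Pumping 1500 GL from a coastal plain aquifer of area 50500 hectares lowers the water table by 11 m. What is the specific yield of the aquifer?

Sy ≈ 0.27

A = 50500 hectares = 5.05 × 10^8 m²
ΔV = 1500 GL = 1.5 × 10^9 m³
Sy = ΔV / (A × Δh) = 1.5 × 10^9 m³ / (5.05 × 10^8 m² × 11 m) = 0.27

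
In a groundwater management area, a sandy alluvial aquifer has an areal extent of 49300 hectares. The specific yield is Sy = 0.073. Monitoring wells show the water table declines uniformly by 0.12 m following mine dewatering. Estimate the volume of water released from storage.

ΔV ≈ 4.32 × 10^6 m³

A = 49300 hectares = 4.93 × 10^8 m²
ΔV = Sy × A × Δh = 0.073 × 4.93 × 10^8 m² × 0.12 m = 4.319 × 10^6 m³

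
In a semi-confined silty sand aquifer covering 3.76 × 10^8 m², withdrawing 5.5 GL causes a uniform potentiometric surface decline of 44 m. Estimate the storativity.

S ≈ 3.3 × 10^-4

ΔV = 5.5 GL = 5.5 × 10^6 m³
S = ΔV / (A × Δh) = 5.5 × 10^6 m³ / (3.76 × 10^8 m² × 44 m) = 3.324 × 10^-4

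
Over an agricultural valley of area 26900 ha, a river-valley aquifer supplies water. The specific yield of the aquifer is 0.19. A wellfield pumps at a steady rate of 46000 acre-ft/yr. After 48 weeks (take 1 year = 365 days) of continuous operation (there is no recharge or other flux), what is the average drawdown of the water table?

A = 26900 ha = 2.69 × 10^8 m²
Q = 46000 acre-ft/yr = 1.555 × 10^5 m³/d
t = 48 weeks = 336 d
ΔV = Q × t = 1.555 × 10^5 m³/d × 336 d = 5.223 × 10^7 m³
Δh = ΔV / (Sy × A) = 5.223 × 10^7 / (0.19 × 2.69 × 10^8) = 1.022 m

Δh ≈ 1.02 m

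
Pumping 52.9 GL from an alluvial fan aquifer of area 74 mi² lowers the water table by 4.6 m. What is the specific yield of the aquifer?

A = 74 mi² = 1.917 × 10^8 m²
ΔV = 52.9 GL = 5.29 × 10^7 m³
Sy = ΔV / (A × Δh) = 5.29 × 10^7 m³ / (1.917 × 10^8 m² × 4.6 m) = 0.06

Sy ≈ 0.06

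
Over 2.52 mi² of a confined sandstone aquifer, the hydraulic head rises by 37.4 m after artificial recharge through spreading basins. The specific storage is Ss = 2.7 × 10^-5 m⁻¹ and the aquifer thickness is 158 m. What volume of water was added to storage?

ΔV ≈ 1.04 × 10^6 m³

S = Ss × b = 2.7 × 10^-5 m⁻¹ × 158 m = 4.266 × 10^-3
A = 2.52 mi² = 6.527 × 10^6 m²
ΔV = S × A × Δh = 0.004266 × 6.527 × 10^6 m² × 37.4 m = 1.041 × 10^6 m³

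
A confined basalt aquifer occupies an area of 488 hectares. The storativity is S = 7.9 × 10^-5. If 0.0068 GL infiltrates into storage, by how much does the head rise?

A = 488 hectares = 4.88 × 10^6 m²
ΔV = 0.0068 GL = 6800 m³
Δh = ΔV / (S × A) = 6800 m³ / (7.9 × 10^-5 × 4.88 × 10^6 m²) = 17.64 m

Δh ≈ 17.6 m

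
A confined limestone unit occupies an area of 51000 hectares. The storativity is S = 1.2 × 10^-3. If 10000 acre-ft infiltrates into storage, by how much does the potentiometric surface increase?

Δh ≈ 20.2 m

A = 51000 hectares = 5.1 × 10^8 m²
ΔV = 10000 acre-ft = 1.233 × 10^7 m³
Δh = ΔV / (S × A) = 1.233 × 10^7 m³ / (0.0012 × 5.1 × 10^8 m²) = 20.15 m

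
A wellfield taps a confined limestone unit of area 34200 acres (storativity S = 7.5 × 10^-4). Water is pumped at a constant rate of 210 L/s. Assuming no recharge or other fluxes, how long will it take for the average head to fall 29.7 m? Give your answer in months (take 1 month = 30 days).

A = 34200 acres = 1.384 × 10^8 m²
ΔV = S × A × Δh = 7.5 × 10^-4 × 1.384 × 10^8 × 29.7 = 3.083 × 10^6 m³
Q = 210 L/s = 18140 m³/d
t = ΔV / Q = 3.083 × 10^6 m³ / 18140 m³/d = 169.9 d
t = 169.9 d ≈ 5.664 months

t ≈ 5.66 months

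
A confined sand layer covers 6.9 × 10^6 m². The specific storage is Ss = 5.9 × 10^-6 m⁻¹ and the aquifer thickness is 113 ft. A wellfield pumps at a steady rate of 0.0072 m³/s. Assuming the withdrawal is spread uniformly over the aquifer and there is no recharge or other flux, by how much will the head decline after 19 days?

b = 113 ft = 34.44 m
S = Ss × b = 5.9 × 10^-6 m⁻¹ × 34.44 m = 2.032 × 10^-4
Q = 0.0072 m³/s = 622.1 m³/d
ΔV = Q × t = 622.1 m³/d × 19 d = 11820 m³
Δh = ΔV / (S × A) = 11820 / (2.032 × 10^-4 × 6.9 × 10^6) = 8.43 m

Δh ≈ 8.43 m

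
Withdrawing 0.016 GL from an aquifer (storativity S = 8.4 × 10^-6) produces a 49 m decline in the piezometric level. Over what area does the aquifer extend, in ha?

ΔV = 0.016 GL = 16000 m³
A = ΔV / (S × Δh) = 16000 / (8.4 × 10^-6 × 49) = 3.887 × 10^7 m²
A = 3.887 × 10^7 m² = 3887 ha

A ≈ 3890 ha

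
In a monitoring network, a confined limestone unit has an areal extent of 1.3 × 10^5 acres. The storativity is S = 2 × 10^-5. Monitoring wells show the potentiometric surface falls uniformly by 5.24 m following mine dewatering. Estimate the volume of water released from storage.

ΔV ≈ 55100 m³

A = 1.3 × 10^5 acres = 5.261 × 10^8 m²
ΔV = S × A × Δh = 2 × 10^-5 × 5.261 × 10^8 m² × 5.24 m = 55130 m³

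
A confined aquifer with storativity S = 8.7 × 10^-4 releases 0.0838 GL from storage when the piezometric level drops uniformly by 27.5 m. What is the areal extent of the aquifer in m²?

A ≈ 3.5 × 10^6 m²

ΔV = 0.0838 GL = 83800 m³
A = ΔV / (S × Δh) = 83800 / (8.7 × 10^-4 × 27.5) = 3.503 × 10^6 m²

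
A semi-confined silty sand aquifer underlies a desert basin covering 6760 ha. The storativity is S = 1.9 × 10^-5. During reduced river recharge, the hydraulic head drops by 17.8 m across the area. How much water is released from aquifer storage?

A = 6760 ha = 6.76 × 10^7 m²
ΔV = S × A × Δh = 1.9 × 10^-5 × 6.76 × 10^7 m² × 17.8 m = 22860 m³

ΔV ≈ 22900 m³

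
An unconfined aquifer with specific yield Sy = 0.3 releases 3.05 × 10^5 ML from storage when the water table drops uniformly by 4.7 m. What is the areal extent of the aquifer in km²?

ΔV = 3.05 × 10^5 ML = 3.05 × 10^8 m³
A = ΔV / (Sy × Δh) = 3.05 × 10^8 / (0.3 × 4.7) = 2.163 × 10^8 m²
A = 2.163 × 10^8 m² = 216.3 km²

A ≈ 216 km²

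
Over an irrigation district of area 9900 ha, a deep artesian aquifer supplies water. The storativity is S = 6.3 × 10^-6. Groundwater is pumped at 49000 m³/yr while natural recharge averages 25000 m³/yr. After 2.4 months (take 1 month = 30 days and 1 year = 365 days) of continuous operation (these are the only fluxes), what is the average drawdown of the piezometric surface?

A = 9900 ha = 9.9 × 10^7 m²
Net abstraction = 49000 − 25000 = 24000 m³/yr
Q_net = 24000 m³/yr = 65.75 m³/d
t = 2.4 months = 72 d
ΔV = Q × t = 65.75 m³/d × 72 d = 4734 m³
Δh = ΔV / (S × A) = 4734 / (6.3 × 10^-6 × 9.9 × 10^7) = 7.591 m

Δh ≈ 7.59 m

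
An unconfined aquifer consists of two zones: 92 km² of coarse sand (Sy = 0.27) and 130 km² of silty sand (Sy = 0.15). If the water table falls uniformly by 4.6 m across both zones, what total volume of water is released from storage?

A₁ = 92 km² = 9.2 × 10^7 m²; A₂ = 130 km² = 1.3 × 10^8 m²
ΔV₁ = 0.27 × 9.2 × 10^7 × 4.6 = 1.143 × 10^8 m³
ΔV₂ = 0.15 × 1.3 × 10^8 × 4.6 = 8.97 × 10^7 m³
ΔV = ΔV₁ + ΔV₂ = 2.04 × 10^8 m³

ΔV ≈ 2.04 × 10^8 m³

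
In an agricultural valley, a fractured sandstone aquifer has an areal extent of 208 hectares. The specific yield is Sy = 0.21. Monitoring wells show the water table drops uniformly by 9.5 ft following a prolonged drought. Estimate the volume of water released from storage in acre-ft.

A = 208 hectares = 2.08 × 10^6 m²
Δh = 9.5 ft = 2.896 m
ΔV = Sy × A × Δh = 0.21 × 2.08 × 10^6 m² × 2.896 m = 1.265 × 10^6 m³
ΔV = 1.265 × 10^6 m³ = 1025 acre-ft

ΔV ≈ 1030 acre-ft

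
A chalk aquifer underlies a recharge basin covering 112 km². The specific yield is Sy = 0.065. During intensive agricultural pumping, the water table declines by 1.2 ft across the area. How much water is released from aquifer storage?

ΔV ≈ 2.66 × 10^6 m³

A = 112 km² = 1.12 × 10^8 m²
Δh = 1.2 ft = 0.3658 m
ΔV = Sy × A × Δh = 0.065 × 1.12 × 10^8 m² × 0.3658 m = 2.663 × 10^6 m³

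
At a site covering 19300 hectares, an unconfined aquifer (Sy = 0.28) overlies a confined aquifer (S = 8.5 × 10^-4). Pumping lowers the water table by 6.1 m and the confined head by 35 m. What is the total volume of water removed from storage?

ΔV ≈ 3.35 × 10^8 m³

A = 19300 hectares = 1.93 × 10^8 m²
Unconfined: ΔV_u = Sy × A × Δh_u = 0.28 × 1.93 × 10^8 × 6.1 = 3.296 × 10^8 m³
Confined: ΔV_c = S × A × Δh_c = 8.5 × 10^-4 × 1.93 × 10^8 × 35 = 5.742 × 10^6 m³
Total ΔV = 3.296 × 10^8 + 5.742 × 10^6 = 3.354 × 10^8 m³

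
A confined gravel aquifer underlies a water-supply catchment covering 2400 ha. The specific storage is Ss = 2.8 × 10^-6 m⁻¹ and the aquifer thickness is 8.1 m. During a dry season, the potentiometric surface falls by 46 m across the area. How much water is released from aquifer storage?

ΔV ≈ 25000 m³

S = Ss × b = 2.8 × 10^-6 m⁻¹ × 8.1 m = 2.268 × 10^-5
A = 2400 ha = 2.4 × 10^7 m²
ΔV = S × A × Δh = 2.268 × 10^-5 × 2.4 × 10^7 m² × 46 m = 25040 m³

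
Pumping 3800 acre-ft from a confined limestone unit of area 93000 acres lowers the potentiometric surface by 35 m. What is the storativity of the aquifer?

S ≈ 3.6 × 10^-4

A = 93000 acres = 3.764 × 10^8 m²
ΔV = 3800 acre-ft = 4.687 × 10^6 m³
S = ΔV / (A × Δh) = 4.687 × 10^6 m³ / (3.764 × 10^8 m² × 35 m) = 3.558 × 10^-4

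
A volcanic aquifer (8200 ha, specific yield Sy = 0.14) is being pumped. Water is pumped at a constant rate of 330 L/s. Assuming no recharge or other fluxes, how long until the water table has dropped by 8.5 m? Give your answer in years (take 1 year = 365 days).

A = 8200 ha = 8.2 × 10^7 m²
ΔV = Sy × A × Δh = 0.14 × 8.2 × 10^7 × 8.5 = 9.758 × 10^7 m³
Q = 330 L/s = 28510 m³/d
t = ΔV / Q = 9.758 × 10^7 m³ / 28510 m³/d = 3422 d
t = 3422 d ≈ 9.376 years

t ≈ 9.38 years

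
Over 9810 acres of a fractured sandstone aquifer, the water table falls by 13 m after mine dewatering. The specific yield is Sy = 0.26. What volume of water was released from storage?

A = 9810 acres = 3.97 × 10^7 m²
ΔV = Sy × A × Δh = 0.26 × 3.97 × 10^7 m² × 13 m = 1.342 × 10^8 m³

ΔV ≈ 1.34 × 10^8 m³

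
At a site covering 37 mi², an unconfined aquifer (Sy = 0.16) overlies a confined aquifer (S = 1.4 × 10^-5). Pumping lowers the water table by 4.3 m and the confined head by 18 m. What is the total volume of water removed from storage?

ΔV ≈ 6.6 × 10^7 m³

A = 37 mi² = 9.583 × 10^7 m²
Unconfined: ΔV_u = Sy × A × Δh_u = 0.16 × 9.583 × 10^7 × 4.3 = 6.593 × 10^7 m³
Confined: ΔV_c = S × A × Δh_c = 1.4 × 10^-5 × 9.583 × 10^7 × 18 = 24150 m³
Total ΔV = 6.593 × 10^7 + 24150 = 6.595 × 10^7 m³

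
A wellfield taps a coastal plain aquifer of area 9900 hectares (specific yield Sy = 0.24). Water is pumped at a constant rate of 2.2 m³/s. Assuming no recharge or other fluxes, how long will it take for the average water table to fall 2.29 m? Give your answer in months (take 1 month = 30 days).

A = 9900 hectares = 9.9 × 10^7 m²
ΔV = Sy × A × Δh = 0.24 × 9.9 × 10^7 × 2.29 = 5.441 × 10^7 m³
Q = 2.2 m³/s = 1.901 × 10^5 m³/d
t = ΔV / Q = 5.441 × 10^7 m³ / 1.901 × 10^5 m³/d = 286.2 d
t = 286.2 d ≈ 9.542 months

t ≈ 9.54 months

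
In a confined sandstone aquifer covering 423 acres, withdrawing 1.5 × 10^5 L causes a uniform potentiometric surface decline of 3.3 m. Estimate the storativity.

A = 423 acres = 1.712 × 10^6 m²
ΔV = 1.5 × 10^5 L = 150 m³
S = ΔV / (A × Δh) = 150 m³ / (1.712 × 10^6 m² × 3.3 m) = 2.655 × 10^-5

S ≈ 2.7 × 10^-5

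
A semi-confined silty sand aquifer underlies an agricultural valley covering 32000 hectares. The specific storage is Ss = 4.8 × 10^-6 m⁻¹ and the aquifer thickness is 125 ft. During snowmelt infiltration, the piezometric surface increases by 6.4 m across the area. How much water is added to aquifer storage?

ΔV ≈ 3.75 × 10^5 m³

b = 125 ft = 38.1 m
S = Ss × b = 4.8 × 10^-6 m⁻¹ × 38.1 m = 1.829 × 10^-4
A = 32000 hectares = 3.2 × 10^8 m²
ΔV = S × A × Δh = 1.829 × 10^-4 × 3.2 × 10^8 m² × 6.4 m = 3.745 × 10^5 m³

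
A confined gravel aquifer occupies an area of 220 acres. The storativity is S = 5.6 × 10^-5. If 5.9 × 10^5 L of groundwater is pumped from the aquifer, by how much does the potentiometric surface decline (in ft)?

Δh ≈ 38.8 ft

A = 220 acres = 8.903 × 10^5 m²
ΔV = 5.9 × 10^5 L = 590 m³
Δh = ΔV / (S × A) = 590 m³ / (5.6 × 10^-5 × 8.903 × 10^5 m²) = 11.83 m
Δh = 11.83 m = 38.82 ft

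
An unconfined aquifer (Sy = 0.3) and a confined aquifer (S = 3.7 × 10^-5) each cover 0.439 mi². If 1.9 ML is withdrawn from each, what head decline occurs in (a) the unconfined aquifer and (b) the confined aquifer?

Δh_u ≈ 0.00557 m; Δh_c ≈ 45.2 m

A = 0.439 mi² = 1.137 × 10^6 m²
ΔV = 1.9 ML = 1900 m³
Unconfined: Δh_u = ΔV/(Sy·A) = 1900/(0.3 × 1.137 × 10^6) = 0.00557 m
Confined: Δh_c = ΔV/(S·A) = 1900/(3.7 × 10^-5 × 1.137 × 10^6) = 45.16 m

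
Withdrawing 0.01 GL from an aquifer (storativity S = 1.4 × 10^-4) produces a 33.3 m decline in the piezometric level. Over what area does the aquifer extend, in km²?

ΔV = 0.01 GL = 10000 m³
A = ΔV / (S × Δh) = 10000 / (1.4 × 10^-4 × 33.3) = 2.145 × 10^6 m²
A = 2.145 × 10^6 m² = 2.145 km²

A ≈ 2.15 km²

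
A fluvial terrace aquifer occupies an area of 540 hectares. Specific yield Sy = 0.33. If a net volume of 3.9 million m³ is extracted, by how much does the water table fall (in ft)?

A = 540 hectares = 5.4 × 10^6 m²
ΔV = 3.9 million m³ = 3.9 × 10^6 m³
Δh = ΔV / (Sy × A) = 3.9 × 10^6 m³ / (0.33 × 5.4 × 10^6 m²) = 2.189 m
Δh = 2.189 m = 7.18 ft

Δh ≈ 7.18 ft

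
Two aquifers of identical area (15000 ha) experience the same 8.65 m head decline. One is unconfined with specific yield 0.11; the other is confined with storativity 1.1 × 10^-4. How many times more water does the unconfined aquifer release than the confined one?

A = 15000 ha = 1.5 × 10^8 m²
Unconfined: ΔV_u = Sy × A × Δh = 0.11 × 1.5 × 10^8 × 8.65 = 1.427 × 10^8 m³
Confined: ΔV_c = S × A × Δh = 1.1 × 10^-4 × 1.5 × 10^8 × 8.65 = 1.427 × 10^5 m³
Ratio = ΔV_u / ΔV_c = Sy / S = 0.11 / 1.1 × 10^-4 = 1000

ΔV_u / ΔV_c ≈ 1000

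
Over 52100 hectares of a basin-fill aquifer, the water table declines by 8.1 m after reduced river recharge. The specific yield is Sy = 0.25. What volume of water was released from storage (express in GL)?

A = 52100 hectares = 5.21 × 10^8 m²
ΔV = Sy × A × Δh = 0.25 × 5.21 × 10^8 m² × 8.1 m = 1.055 × 10^9 m³
ΔV = 1.055 × 10^9 m³ = 1055 GL

ΔV ≈ 1060 GL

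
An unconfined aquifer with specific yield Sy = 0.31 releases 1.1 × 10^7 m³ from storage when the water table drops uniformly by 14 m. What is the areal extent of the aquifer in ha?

A = ΔV / (Sy × Δh) = 1.1 × 10^7 / (0.31 × 14) = 2.535 × 10^6 m²
A = 2.535 × 10^6 m² = 253.5 ha

A ≈ 253 ha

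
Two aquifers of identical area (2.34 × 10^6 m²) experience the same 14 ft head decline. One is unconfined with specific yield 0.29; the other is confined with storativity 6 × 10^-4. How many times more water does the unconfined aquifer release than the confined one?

ΔV_u / ΔV_c ≈ 483

Δh = 14 ft = 4.267 m
Unconfined: ΔV_u = Sy × A × Δh = 0.29 × 2.34 × 10^6 × 4.267 = 2.896 × 10^6 m³
Confined: ΔV_c = S × A × Δh = 6 × 10^-4 × 2.34 × 10^6 × 4.267 = 5991 m³
Ratio = ΔV_u / ΔV_c = Sy / S = 0.29 / 6 × 10^-4 = 483.3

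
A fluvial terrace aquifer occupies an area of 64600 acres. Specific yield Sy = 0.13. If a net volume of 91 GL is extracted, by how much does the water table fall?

A = 64600 acres = 2.614 × 10^8 m²
ΔV = 91 GL = 9.1 × 10^7 m³
Δh = ΔV / (Sy × A) = 9.1 × 10^7 m³ / (0.13 × 2.614 × 10^8 m²) = 2.678 m

Δh ≈ 2.68 m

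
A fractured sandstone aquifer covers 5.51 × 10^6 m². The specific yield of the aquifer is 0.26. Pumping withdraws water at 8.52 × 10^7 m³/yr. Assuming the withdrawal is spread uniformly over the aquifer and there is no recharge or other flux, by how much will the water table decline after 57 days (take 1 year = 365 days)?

Q = 8.52 × 10^7 m³/yr = 2.334 × 10^5 m³/d
ΔV = Q × t = 2.334 × 10^5 m³/d × 57 d = 1.331 × 10^7 m³
Δh = ΔV / (Sy × A) = 1.331 × 10^7 / (0.26 × 5.51 × 10^6) = 9.287 m

Δh ≈ 9.29 m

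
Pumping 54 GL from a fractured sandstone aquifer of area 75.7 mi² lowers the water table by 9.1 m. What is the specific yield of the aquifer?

Sy ≈ 0.03

A = 75.7 mi² = 1.961 × 10^8 m²
ΔV = 54 GL = 5.4 × 10^7 m³
Sy = ΔV / (A × Δh) = 5.4 × 10^7 m³ / (1.961 × 10^8 m² × 9.1 m) = 0.03027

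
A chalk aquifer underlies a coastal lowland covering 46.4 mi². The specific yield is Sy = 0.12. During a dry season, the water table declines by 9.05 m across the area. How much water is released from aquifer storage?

A = 46.4 mi² = 1.202 × 10^8 m²
ΔV = Sy × A × Δh = 0.12 × 1.202 × 10^8 m² × 9.05 m = 1.305 × 10^8 m³

ΔV ≈ 1.31 × 10^8 m³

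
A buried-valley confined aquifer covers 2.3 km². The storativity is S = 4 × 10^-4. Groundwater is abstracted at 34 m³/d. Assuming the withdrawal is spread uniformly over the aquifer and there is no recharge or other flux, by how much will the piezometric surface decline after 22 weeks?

A = 2.3 km² = 2.3 × 10^6 m²
t = 22 weeks = 154 d
ΔV = Q × t = 34 m³/d × 154 d = 5236 m³
Δh = ΔV / (S × A) = 5236 / (4 × 10^-4 × 2.3 × 10^6) = 5.691 m

Δh ≈ 5.69 m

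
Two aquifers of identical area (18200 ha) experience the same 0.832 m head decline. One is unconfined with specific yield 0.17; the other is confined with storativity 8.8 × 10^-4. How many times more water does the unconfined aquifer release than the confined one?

ΔV_u / ΔV_c ≈ 193

A = 18200 ha = 1.82 × 10^8 m²
Unconfined: ΔV_u = Sy × A × Δh = 0.17 × 1.82 × 10^8 × 0.832 = 2.574 × 10^7 m³
Confined: ΔV_c = S × A × Δh = 8.8 × 10^-4 × 1.82 × 10^8 × 0.832 = 1.333 × 10^5 m³
Ratio = ΔV_u / ΔV_c = Sy / S = 0.17 / 8.8 × 10^-4 = 193.2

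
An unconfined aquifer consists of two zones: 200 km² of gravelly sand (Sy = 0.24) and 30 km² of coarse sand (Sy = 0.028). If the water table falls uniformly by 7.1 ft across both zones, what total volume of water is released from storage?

ΔV ≈ 1.06 × 10^8 m³

A₁ = 200 km² = 2 × 10^8 m²; A₂ = 30 km² = 3 × 10^7 m²
Δh = 7.1 ft = 2.164 m
ΔV₁ = 0.24 × 2 × 10^8 × 2.164 = 1.039 × 10^8 m³
ΔV₂ = 0.028 × 3 × 10^7 × 2.164 = 1.818 × 10^6 m³
ΔV = ΔV₁ + ΔV₂ = 1.057 × 10^8 m³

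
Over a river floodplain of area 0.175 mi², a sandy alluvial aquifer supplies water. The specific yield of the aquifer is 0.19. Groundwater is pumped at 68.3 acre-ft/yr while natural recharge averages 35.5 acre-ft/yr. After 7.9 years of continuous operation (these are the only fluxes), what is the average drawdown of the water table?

A = 0.175 mi² = 4.532 × 10^5 m²
Net abstraction = 68.3 − 35.5 = 32.8 acre-ft/yr
Q_net = 32.8 acre-ft/yr = 110.8 m³/d
t = 7.9 years = 2884 d
ΔV = Q × t = 110.8 m³/d × 2884 d = 3.196 × 10^5 m³
Δh = ΔV / (Sy × A) = 3.196 × 10^5 / (0.19 × 4.532 × 10^5) = 3.711 m

Δh ≈ 3.71 m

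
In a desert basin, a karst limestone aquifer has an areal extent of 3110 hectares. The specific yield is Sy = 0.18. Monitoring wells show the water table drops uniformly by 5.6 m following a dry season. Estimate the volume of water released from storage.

A = 3110 hectares = 3.11 × 10^7 m²
ΔV = Sy × A × Δh = 0.18 × 3.11 × 10^7 m² × 5.6 m = 3.135 × 10^7 m³

ΔV ≈ 3.13 × 10^7 m³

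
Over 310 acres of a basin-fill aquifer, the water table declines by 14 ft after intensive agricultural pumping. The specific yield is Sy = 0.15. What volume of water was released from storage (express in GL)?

ΔV ≈ 0.803 GL

A = 310 acres = 1.255 × 10^6 m²
Δh = 14 ft = 4.267 m
ΔV = Sy × A × Δh = 0.15 × 1.255 × 10^6 m² × 4.267 m = 8.03 × 10^5 m³
ΔV = 8.03 × 10^5 m³ = 0.803 GL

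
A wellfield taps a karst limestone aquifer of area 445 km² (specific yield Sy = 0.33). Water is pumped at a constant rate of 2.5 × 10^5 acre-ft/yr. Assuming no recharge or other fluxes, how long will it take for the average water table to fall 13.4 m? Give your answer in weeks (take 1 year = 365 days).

t ≈ 333 weeks

A = 445 km² = 4.45 × 10^8 m²
ΔV = Sy × A × Δh = 0.33 × 4.45 × 10^8 × 13.4 = 1.968 × 10^9 m³
Q = 2.5 × 10^5 acre-ft/yr = 8.449 × 10^5 m³/d
t = ΔV / Q = 1.968 × 10^9 m³ / 8.449 × 10^5 m³/d = 2329 d
t = 2329 d ≈ 332.7 weeks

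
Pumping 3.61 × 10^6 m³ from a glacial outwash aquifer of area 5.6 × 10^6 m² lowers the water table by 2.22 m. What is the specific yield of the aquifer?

Sy ≈ 0.29

Sy = ΔV / (A × Δh) = 3.61 × 10^6 m³ / (5.6 × 10^6 m² × 2.22 m) = 0.2904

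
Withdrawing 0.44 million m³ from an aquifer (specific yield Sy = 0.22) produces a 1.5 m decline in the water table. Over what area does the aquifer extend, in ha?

ΔV = 0.44 million m³ = 4.4 × 10^5 m³
A = ΔV / (Sy × Δh) = 4.4 × 10^5 / (0.22 × 1.5) = 1.333 × 10^6 m²
A = 1.333 × 10^6 m² = 133.3 ha

A ≈ 133 ha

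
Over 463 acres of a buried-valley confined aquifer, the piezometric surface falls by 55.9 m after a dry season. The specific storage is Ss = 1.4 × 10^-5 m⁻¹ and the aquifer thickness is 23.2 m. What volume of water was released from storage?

S = Ss × b = 1.4 × 10^-5 m⁻¹ × 23.2 m = 3.248 × 10^-4
A = 463 acres = 1.874 × 10^6 m²
ΔV = S × A × Δh = 3.248 × 10^-4 × 1.874 × 10^6 m² × 55.9 m = 34020 m³

ΔV ≈ 34000 m³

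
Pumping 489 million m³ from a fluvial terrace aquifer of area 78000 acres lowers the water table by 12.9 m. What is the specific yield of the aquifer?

Sy ≈ 0.12

A = 78000 acres = 3.157 × 10^8 m²
ΔV = 489 million m³ = 4.89 × 10^8 m³
Sy = ΔV / (A × Δh) = 4.89 × 10^8 m³ / (3.157 × 10^8 m² × 12.9 m) = 0.1201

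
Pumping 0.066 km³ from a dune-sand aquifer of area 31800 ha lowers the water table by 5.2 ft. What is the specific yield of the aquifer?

Sy ≈ 0.13

A = 31800 ha = 3.18 × 10^8 m²
Δh = 5.2 ft = 1.585 m
ΔV = 0.066 km³ = 6.6 × 10^7 m³
Sy = ΔV / (A × Δh) = 6.6 × 10^7 m³ / (3.18 × 10^8 m² × 1.585 m) = 0.1309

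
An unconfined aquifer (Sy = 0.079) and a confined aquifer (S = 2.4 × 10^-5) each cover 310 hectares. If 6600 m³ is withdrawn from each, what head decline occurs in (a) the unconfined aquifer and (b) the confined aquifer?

A = 310 hectares = 3.1 × 10^6 m²
Unconfined: Δh_u = ΔV/(Sy·A) = 6600/(0.079 × 3.1 × 10^6) = 0.02695 m
Confined: Δh_c = ΔV/(S·A) = 6600/(2.4 × 10^-5 × 3.1 × 10^6) = 88.71 m

Δh_u ≈ 0.0269 m; Δh_c ≈ 88.7 m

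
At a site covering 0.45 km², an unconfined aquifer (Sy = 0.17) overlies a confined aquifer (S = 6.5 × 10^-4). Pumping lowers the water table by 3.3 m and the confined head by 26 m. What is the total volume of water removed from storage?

A = 0.45 km² = 4.5 × 10^5 m²
Unconfined: ΔV_u = Sy × A × Δh_u = 0.17 × 4.5 × 10^5 × 3.3 = 2.525 × 10^5 m³
Confined: ΔV_c = S × A × Δh_c = 6.5 × 10^-4 × 4.5 × 10^5 × 26 = 7605 m³
Total ΔV = 2.525 × 10^5 + 7605 = 2.601 × 10^5 m³

ΔV ≈ 2.6 × 10^5 m³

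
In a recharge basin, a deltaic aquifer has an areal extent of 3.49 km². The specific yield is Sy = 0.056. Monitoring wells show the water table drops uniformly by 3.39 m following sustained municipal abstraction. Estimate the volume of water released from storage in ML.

ΔV ≈ 663 ML

A = 3.49 km² = 3.49 × 10^6 m²
ΔV = Sy × A × Δh = 0.056 × 3.49 × 10^6 m² × 3.39 m = 6.625 × 10^5 m³
ΔV = 6.625 × 10^5 m³ = 662.5 ML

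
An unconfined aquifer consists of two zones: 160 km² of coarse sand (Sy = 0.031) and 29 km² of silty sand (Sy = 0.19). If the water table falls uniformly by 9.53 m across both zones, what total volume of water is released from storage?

ΔV ≈ 9.98 × 10^7 m³

A₁ = 160 km² = 1.6 × 10^8 m²; A₂ = 29 km² = 2.9 × 10^7 m²
ΔV₁ = 0.031 × 1.6 × 10^8 × 9.53 = 4.727 × 10^7 m³
ΔV₂ = 0.19 × 2.9 × 10^7 × 9.53 = 5.251 × 10^7 m³
ΔV = ΔV₁ + ΔV₂ = 9.978 × 10^7 m³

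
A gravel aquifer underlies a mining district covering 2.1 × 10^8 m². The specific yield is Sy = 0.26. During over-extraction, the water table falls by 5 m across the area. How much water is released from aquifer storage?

ΔV = Sy × A × Δh = 0.26 × 2.1 × 10^8 m² × 5 m = 2.73 × 10^8 m³

ΔV ≈ 2.73 × 10^8 m³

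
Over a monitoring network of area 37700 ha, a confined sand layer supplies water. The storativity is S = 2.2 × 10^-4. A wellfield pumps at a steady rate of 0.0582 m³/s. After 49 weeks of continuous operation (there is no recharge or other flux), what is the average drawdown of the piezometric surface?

Δh ≈ 20.8 m

A = 37700 ha = 3.77 × 10^8 m²
Q = 0.0582 m³/s = 5028 m³/d
t = 49 weeks = 343 d
ΔV = Q × t = 5028 m³/d × 343 d = 1.725 × 10^6 m³
Δh = ΔV / (S × A) = 1.725 × 10^6 / (2.2 × 10^-4 × 3.77 × 10^8) = 20.8 m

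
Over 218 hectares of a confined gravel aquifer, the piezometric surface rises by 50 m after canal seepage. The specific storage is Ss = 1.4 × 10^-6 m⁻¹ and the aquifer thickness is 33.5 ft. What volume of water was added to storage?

b = 33.5 ft = 10.21 m
S = Ss × b = 1.4 × 10^-6 m⁻¹ × 10.21 m = 1.43 × 10^-5
A = 218 hectares = 2.18 × 10^6 m²
ΔV = S × A × Δh = 1.43 × 10^-5 × 2.18 × 10^6 m² × 50 m = 1558 m³

ΔV ≈ 1560 m³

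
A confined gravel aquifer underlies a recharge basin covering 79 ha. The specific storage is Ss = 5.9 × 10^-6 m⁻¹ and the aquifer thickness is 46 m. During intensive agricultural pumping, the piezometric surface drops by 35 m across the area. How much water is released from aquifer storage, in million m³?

S = Ss × b = 5.9 × 10^-6 m⁻¹ × 46 m = 2.714 × 10^-4
A = 79 ha = 7.9 × 10^5 m²
ΔV = S × A × Δh = 2.714 × 10^-4 × 7.9 × 10^5 m² × 35 m = 7504 m³
ΔV = 7504 m³ = 0.007504 million m³

ΔV ≈ 0.0075 million m³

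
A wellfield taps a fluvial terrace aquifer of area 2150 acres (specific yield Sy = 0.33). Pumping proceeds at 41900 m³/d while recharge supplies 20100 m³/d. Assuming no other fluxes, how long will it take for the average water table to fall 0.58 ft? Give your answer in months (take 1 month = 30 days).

A = 2150 acres = 8.701 × 10^6 m²
Δh = 0.58 ft = 0.1768 m
ΔV = Sy × A × Δh = 0.33 × 8.701 × 10^6 × 0.1768 = 5.076 × 10^5 m³
Net withdrawal = 41900 − 20100 = 21800 m³/d
t = ΔV / Q = 5.076 × 10^5 m³ / 21800 m³/d = 23.28 d
t = 23.28 d ≈ 0.7761 months

t ≈ 0.776 months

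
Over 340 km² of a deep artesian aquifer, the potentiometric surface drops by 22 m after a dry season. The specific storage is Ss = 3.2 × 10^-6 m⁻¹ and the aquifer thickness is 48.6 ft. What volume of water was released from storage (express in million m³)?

ΔV ≈ 0.355 million m³

b = 48.6 ft = 14.81 m
S = Ss × b = 3.2 × 10^-6 m⁻¹ × 14.81 m = 4.74 × 10^-5
A = 340 km² = 3.4 × 10^8 m²
ΔV = S × A × Δh = 4.74 × 10^-5 × 3.4 × 10^8 m² × 22 m = 3.546 × 10^5 m³
ΔV = 3.546 × 10^5 m³ = 0.3546 million m³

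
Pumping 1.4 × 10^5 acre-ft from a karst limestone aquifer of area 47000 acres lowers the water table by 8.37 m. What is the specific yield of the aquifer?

Sy ≈ 0.11

A = 47000 acres = 1.902 × 10^8 m²
ΔV = 1.4 × 10^5 acre-ft = 1.727 × 10^8 m³
Sy = ΔV / (A × Δh) = 1.727 × 10^8 m³ / (1.902 × 10^8 m² × 8.37 m) = 0.1085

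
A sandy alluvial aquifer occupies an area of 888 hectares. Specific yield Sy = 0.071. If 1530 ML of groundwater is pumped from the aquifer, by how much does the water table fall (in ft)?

A = 888 hectares = 8.88 × 10^6 m²
ΔV = 1530 ML = 1.53 × 10^6 m³
Δh = ΔV / (Sy × A) = 1.53 × 10^6 m³ / (0.071 × 8.88 × 10^6 m²) = 2.427 m
Δh = 2.427 m = 7.962 ft

Δh ≈ 7.96 ft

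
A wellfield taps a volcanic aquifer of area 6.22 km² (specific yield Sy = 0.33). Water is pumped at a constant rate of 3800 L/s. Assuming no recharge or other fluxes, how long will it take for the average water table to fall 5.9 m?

A = 6.22 km² = 6.22 × 10^6 m²
ΔV = Sy × A × Δh = 0.33 × 6.22 × 10^6 × 5.9 = 1.211 × 10^7 m³
Q = 3800 L/s = 3.283 × 10^5 m³/d
t = ΔV / Q = 1.211 × 10^7 m³ / 3.283 × 10^5 m³/d = 36.89 d

t ≈ 36.9 days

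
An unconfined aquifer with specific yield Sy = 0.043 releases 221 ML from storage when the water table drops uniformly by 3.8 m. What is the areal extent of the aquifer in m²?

A ≈ 1.35 × 10^6 m²

ΔV = 221 ML = 2.21 × 10^5 m³
A = ΔV / (Sy × Δh) = 2.21 × 10^5 / (0.043 × 3.8) = 1.353 × 10^6 m²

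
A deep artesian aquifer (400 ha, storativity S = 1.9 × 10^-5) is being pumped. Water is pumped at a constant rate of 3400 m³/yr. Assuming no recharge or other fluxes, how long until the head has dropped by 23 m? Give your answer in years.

A = 400 ha = 4 × 10^6 m²
ΔV = S × A × Δh = 1.9 × 10^-5 × 4 × 10^6 × 23 = 1748 m³
Q = 3400 m³/yr = 9.315 m³/d
t = ΔV / Q = 1748 m³ / 9.315 m³/d = 187.7 d
t = 187.7 d ≈ 0.5141 years

t ≈ 0.514 years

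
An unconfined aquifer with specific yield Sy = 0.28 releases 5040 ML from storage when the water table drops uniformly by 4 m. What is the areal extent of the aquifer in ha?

A ≈ 450 ha

ΔV = 5040 ML = 5.04 × 10^6 m³
A = ΔV / (Sy × Δh) = 5.04 × 10^6 / (0.28 × 4) = 4.5 × 10^6 m²
A = 4.5 × 10^6 m² = 450 ha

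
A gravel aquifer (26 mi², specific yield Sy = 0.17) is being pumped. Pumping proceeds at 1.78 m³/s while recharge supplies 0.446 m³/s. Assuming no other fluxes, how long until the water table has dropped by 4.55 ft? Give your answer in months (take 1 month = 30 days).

t ≈ 4.59 months

A = 26 mi² = 6.734 × 10^7 m²
Δh = 4.55 ft = 1.387 m
ΔV = Sy × A × Δh = 0.17 × 6.734 × 10^7 × 1.387 = 1.588 × 10^7 m³
Net withdrawal = 1.78 − 0.446 = 1.334 m³/s = 1.153 × 10^5 m³/d
t = ΔV / Q = 1.588 × 10^7 m³ / 1.153 × 10^5 m³/d = 137.7 d
t = 137.7 d ≈ 4.592 months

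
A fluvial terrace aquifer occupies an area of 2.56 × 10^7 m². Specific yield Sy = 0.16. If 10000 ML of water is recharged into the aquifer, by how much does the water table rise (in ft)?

ΔV = 10000 ML = 1 × 10^7 m³
Δh = ΔV / (Sy × A) = 1 × 10^7 m³ / (0.16 × 2.56 × 10^7 m²) = 2.441 m
Δh = 2.441 m = 8.01 ft

Δh ≈ 8.01 ft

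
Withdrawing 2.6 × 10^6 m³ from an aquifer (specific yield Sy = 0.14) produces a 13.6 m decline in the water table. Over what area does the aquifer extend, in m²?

A ≈ 1.37 × 10^6 m²

A = ΔV / (Sy × Δh) = 2.6 × 10^6 / (0.14 × 13.6) = 1.366 × 10^6 m²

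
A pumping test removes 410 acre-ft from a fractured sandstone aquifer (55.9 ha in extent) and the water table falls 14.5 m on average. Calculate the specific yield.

A = 55.9 ha = 5.59 × 10^5 m²
ΔV = 410 acre-ft = 5.057 × 10^5 m³
Sy = ΔV / (A × Δh) = 5.057 × 10^5 m³ / (5.59 × 10^5 m² × 14.5 m) = 0.06239

Sy ≈ 0.062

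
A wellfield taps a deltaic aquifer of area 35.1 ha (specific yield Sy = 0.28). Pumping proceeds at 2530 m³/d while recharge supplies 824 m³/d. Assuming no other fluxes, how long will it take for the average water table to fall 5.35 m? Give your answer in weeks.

A = 35.1 ha = 3.51 × 10^5 m²
ΔV = Sy × A × Δh = 0.28 × 3.51 × 10^5 × 5.35 = 5.258 × 10^5 m³
Net withdrawal = 2530 − 824 = 1706 m³/d
t = ΔV / Q = 5.258 × 10^5 m³ / 1706 m³/d = 308.2 d
t = 308.2 d ≈ 44.03 weeks

t ≈ 44 weeks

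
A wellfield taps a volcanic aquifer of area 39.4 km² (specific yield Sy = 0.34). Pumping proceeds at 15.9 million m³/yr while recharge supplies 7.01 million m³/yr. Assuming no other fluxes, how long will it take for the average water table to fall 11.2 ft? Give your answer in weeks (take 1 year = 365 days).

A = 39.4 km² = 3.94 × 10^7 m²
Δh = 11.2 ft = 3.414 m
ΔV = Sy × A × Δh = 0.34 × 3.94 × 10^7 × 3.414 = 4.573 × 10^7 m³
Net withdrawal = 15.9 − 7.01 = 8.89 million m³/yr = 24360 m³/d
t = ΔV / Q = 4.573 × 10^7 m³ / 24360 m³/d = 1878 d
t = 1878 d ≈ 268.2 weeks

t ≈ 268 weeks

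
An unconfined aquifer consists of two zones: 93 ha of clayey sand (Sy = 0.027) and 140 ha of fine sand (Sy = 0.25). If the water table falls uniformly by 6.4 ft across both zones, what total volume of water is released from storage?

ΔV ≈ 7.32 × 10^5 m³

A₁ = 93 ha = 9.3 × 10^5 m²; A₂ = 140 ha = 1.4 × 10^6 m²
Δh = 6.4 ft = 1.951 m
ΔV₁ = 0.027 × 9.3 × 10^5 × 1.951 = 48980 m³
ΔV₂ = 0.25 × 1.4 × 10^6 × 1.951 = 6.828 × 10^5 m³
ΔV = ΔV₁ + ΔV₂ = 7.317 × 10^5 m³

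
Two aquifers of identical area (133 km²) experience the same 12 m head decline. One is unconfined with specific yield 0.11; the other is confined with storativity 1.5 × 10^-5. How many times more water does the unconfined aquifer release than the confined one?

ΔV_u / ΔV_c ≈ 7330

A = 133 km² = 1.33 × 10^8 m²
Unconfined: ΔV_u = Sy × A × Δh = 0.11 × 1.33 × 10^8 × 12 = 1.756 × 10^8 m³
Confined: ΔV_c = S × A × Δh = 1.5 × 10^-5 × 1.33 × 10^8 × 12 = 23940 m³
Ratio = ΔV_u / ΔV_c = Sy / S = 0.11 / 1.5 × 10^-5 = 7333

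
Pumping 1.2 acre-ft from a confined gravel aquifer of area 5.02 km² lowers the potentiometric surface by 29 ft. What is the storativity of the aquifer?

A = 5.02 km² = 5.02 × 10^6 m²
Δh = 29 ft = 8.839 m
ΔV = 1.2 acre-ft = 1480 m³
S = ΔV / (A × Δh) = 1480 m³ / (5.02 × 10^6 m² × 8.839 m) = 3.336 × 10^-5

S ≈ 3.3 × 10^-5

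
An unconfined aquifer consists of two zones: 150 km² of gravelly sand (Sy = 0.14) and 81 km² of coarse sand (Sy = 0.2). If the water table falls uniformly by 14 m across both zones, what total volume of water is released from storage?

A₁ = 150 km² = 1.5 × 10^8 m²; A₂ = 81 km² = 8.1 × 10^7 m²
ΔV₁ = 0.14 × 1.5 × 10^8 × 14 = 2.94 × 10^8 m³
ΔV₂ = 0.2 × 8.1 × 10^7 × 14 = 2.268 × 10^8 m³
ΔV = ΔV₁ + ΔV₂ = 5.208 × 10^8 m³

ΔV ≈ 5.21 × 10^8 m³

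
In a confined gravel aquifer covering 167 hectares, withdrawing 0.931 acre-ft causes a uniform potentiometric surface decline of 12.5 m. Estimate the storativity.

S ≈ 5.5 × 10^-5

A = 167 hectares = 1.67 × 10^6 m²
ΔV = 0.931 acre-ft = 1148 m³
S = ΔV / (A × Δh) = 1148 m³ / (1.67 × 10^6 m² × 12.5 m) = 5.501 × 10^-5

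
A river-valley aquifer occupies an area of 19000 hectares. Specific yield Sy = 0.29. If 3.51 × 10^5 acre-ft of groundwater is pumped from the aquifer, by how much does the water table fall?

Δh ≈ 7.86 m

A = 19000 hectares = 1.9 × 10^8 m²
ΔV = 3.51 × 10^5 acre-ft = 4.33 × 10^8 m³
Δh = ΔV / (Sy × A) = 4.33 × 10^8 m³ / (0.29 × 1.9 × 10^8 m²) = 7.858 m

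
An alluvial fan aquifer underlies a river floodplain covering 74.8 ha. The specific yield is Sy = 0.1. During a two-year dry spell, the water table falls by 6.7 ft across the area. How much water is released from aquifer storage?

ΔV ≈ 1.53 × 10^5 m³

A = 74.8 ha = 7.48 × 10^5 m²
Δh = 6.7 ft = 2.042 m
ΔV = Sy × A × Δh = 0.1 × 7.48 × 10^5 m² × 2.042 m = 1.528 × 10^5 m³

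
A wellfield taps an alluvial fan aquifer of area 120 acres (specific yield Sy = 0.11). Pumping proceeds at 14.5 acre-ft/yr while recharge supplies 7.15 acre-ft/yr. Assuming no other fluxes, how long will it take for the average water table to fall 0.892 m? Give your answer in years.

A = 120 acres = 4.856 × 10^5 m²
ΔV = Sy × A × Δh = 0.11 × 4.856 × 10^5 × 0.892 = 47650 m³
Net withdrawal = 14.5 − 7.15 = 7.35 acre-ft/yr = 24.84 m³/d
t = ΔV / Q = 47650 m³ / 24.84 m³/d = 1918 d
t = 1918 d ≈ 5.256 years

t ≈ 5.26 years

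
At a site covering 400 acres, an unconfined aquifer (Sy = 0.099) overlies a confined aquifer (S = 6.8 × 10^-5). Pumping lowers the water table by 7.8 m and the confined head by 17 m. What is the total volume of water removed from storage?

ΔV ≈ 1.25 × 10^6 m³

A = 400 acres = 1.619 × 10^6 m²
Unconfined: ΔV_u = Sy × A × Δh_u = 0.099 × 1.619 × 10^6 × 7.8 = 1.25 × 10^6 m³
Confined: ΔV_c = S × A × Δh_c = 6.8 × 10^-5 × 1.619 × 10^6 × 17 = 1871 m³
Total ΔV = 1.25 × 10^6 + 1871 = 1.252 × 10^6 m³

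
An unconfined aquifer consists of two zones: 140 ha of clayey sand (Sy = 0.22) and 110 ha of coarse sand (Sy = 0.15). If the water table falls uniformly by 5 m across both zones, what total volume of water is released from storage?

ΔV ≈ 2.37 × 10^6 m³

A₁ = 140 ha = 1.4 × 10^6 m²; A₂ = 110 ha = 1.1 × 10^6 m²
ΔV₁ = 0.22 × 1.4 × 10^6 × 5 = 1.54 × 10^6 m³
ΔV₂ = 0.15 × 1.1 × 10^6 × 5 = 8.25 × 10^5 m³
ΔV = ΔV₁ + ΔV₂ = 2.365 × 10^6 m³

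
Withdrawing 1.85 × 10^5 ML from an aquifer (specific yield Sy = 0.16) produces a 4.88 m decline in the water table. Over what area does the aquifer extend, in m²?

A ≈ 2.37 × 10^8 m²

ΔV = 1.85 × 10^5 ML = 1.85 × 10^8 m³
A = ΔV / (Sy × Δh) = 1.85 × 10^8 / (0.16 × 4.88) = 2.369 × 10^8 m²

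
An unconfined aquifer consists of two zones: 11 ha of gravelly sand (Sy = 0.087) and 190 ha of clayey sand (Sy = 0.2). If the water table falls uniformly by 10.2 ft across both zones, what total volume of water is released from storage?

ΔV ≈ 1.21 × 10^6 m³

A₁ = 11 ha = 1.1 × 10^5 m²; A₂ = 190 ha = 1.9 × 10^6 m²
Δh = 10.2 ft = 3.109 m
ΔV₁ = 0.087 × 1.1 × 10^5 × 3.109 = 29750 m³
ΔV₂ = 0.2 × 1.9 × 10^6 × 3.109 = 1.181 × 10^6 m³
ΔV = ΔV₁ + ΔV₂ = 1.211 × 10^6 m³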